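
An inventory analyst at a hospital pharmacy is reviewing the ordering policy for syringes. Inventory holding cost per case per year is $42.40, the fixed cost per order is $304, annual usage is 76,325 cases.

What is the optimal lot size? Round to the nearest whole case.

Q* = √(2·D·S / H) = √(2·76,325·304 / 42.4) = √1,094,471.7 ≈ 1,046.17

1,046 cases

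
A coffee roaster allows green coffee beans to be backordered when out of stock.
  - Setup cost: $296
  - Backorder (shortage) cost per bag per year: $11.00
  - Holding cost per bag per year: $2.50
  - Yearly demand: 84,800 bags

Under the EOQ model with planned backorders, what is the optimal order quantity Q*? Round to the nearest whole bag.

Basic EOQ = √(2·84,800·296/2.5) = 4,481.143
Backorder adjustment √((H+b)/b) = √((2.5+11)/11) = 1.1078
Q* = 4,481.143 × 1.1078 ≈ 4,964.31

4,964 bags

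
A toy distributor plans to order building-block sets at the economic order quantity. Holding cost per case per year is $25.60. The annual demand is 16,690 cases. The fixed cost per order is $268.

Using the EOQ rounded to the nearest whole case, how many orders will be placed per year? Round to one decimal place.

Q* = √(2·D·S / H) = √(2·16,690·268 / 25.6) = √349,446.9 ≈ 591.14 → Q = 591
Orders per year = D/Q = 16,690 / 591 = 28.240

28.2 orders per year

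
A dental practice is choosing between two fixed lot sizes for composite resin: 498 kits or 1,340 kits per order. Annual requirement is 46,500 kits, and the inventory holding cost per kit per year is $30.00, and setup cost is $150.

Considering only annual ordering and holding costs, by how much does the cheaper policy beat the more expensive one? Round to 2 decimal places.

$3,829.20

For each Q, cost = (D/Q)·S + (Q/2)·H.
TC(498) = (46,500/498)×150 + (498/2)×30 = $21,476.02
TC(1,340) = (46,500/1,340)×150 + (1,340/2)×30 = $25,305.22
Lots of 498 are cheaper by $3,829.20.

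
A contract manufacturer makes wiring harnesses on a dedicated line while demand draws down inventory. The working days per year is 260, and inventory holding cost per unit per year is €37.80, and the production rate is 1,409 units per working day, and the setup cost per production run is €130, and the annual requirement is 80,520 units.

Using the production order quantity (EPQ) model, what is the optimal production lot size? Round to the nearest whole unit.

843 units

d = 80,520/260 = 309.6923 units/day;  effective holding cost H(1 − d/p) = 37.8·(1 − 309.6923/1409) = 29.49172
Q* = √(2DS / H_eff) = √(2·80,520·130 / 29.49172) ≈ 842.54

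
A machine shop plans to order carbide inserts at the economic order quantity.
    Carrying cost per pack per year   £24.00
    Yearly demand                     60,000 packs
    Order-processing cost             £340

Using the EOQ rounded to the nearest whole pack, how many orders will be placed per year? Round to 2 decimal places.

Q* = √(2·D·S / H) = √(2·60,000·340 / 24) = √1,700,000.0 ≈ 1,303.84 → Q = 1,304
N = D/Q = 60,000/1,304 ≈ 46.012 orders/yr

46.01 orders per year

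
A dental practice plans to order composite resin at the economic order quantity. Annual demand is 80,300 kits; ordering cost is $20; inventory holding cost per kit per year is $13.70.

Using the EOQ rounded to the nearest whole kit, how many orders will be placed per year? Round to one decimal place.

165.9 orders per year

EOQ = √(2DS/H) = √(2 × 80,300 × 20 / 13.7)
    = √(234,452.55) ≈ 484.20 → Q = 484
N = D/Q = 80,300/484 ≈ 165.909 orders/yr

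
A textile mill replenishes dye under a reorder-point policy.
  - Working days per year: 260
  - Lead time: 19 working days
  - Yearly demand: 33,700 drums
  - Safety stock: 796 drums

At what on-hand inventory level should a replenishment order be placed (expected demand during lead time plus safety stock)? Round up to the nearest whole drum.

3,259 drums

Daily demand d = 33,700 / 260 = 129.615 drums/day
Demand during lead time = 129.615 × 19 = 2,462.69
Reorder point = 2,462.69 + 796 = 3,258.69 → round up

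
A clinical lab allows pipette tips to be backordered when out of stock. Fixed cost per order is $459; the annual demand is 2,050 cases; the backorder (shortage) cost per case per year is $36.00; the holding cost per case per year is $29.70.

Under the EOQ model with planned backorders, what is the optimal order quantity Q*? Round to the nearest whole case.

340 cases

Q* = √(2DS/H) · √((H + b)/b)
   = √(2 × 2,050 × 459 / 29.7) · √((29.7 + 36) / 36)
   = 251.721 × 1.3509 ≈ 340.06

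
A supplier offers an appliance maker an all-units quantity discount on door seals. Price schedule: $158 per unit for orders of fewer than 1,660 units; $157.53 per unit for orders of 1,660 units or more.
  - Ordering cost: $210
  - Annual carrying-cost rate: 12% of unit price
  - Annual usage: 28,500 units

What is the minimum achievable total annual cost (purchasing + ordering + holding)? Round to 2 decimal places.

H₁ = 12%×$158 = $18.9600;  H₂ = 12%×$157.53 = $18.9036
EOQ₁ = √(2×28,500×210/18.9600) = 794.56  (< 1,660, feasible at tier 1)
EOQ₂ = √(2×28,500×210/18.9036) = 795.75  (< 1,660 → use Q = 1,660 at tier-2 price)
TC(tier 1 (EOQ₁), Q≈794.6) = $4,518,064.90
TC(tier 2, Q≈1,660.0) = $4,508,900.41
Minimum at tier 2: $4,508,900.41

$4,508,900.41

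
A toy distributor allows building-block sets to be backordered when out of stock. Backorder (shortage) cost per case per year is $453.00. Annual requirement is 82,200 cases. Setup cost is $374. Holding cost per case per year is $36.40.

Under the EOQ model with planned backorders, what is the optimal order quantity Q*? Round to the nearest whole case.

1,351 cases

Basic EOQ = √(2·82,200·374/36.4) = 1,299.679
Backorder adjustment √((H+b)/b) = √((36.4+453)/453) = 1.0394
Q* = 1,299.679 × 1.0394 ≈ 1,350.89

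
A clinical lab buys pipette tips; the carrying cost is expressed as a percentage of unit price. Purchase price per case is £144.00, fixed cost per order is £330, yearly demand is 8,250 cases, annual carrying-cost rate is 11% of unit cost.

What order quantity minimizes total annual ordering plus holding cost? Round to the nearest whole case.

586 cases

Holding cost per case per year: H = 11% × £144 = £15.8400
2DS/H = 2·8,250·330/15.84 = 343,750.00
EOQ = √343,750.00 ≈ 586.30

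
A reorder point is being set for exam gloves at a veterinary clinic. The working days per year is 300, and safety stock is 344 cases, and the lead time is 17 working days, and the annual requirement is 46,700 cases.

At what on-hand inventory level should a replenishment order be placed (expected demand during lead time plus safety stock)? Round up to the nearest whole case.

Daily demand d = 46,700 / 300 = 155.667 cases/day
Demand during lead time = 155.667 × 17 = 2,646.33
Reorder point = 2,646.33 + 344 = 2,990.33 → round up

2,991 cases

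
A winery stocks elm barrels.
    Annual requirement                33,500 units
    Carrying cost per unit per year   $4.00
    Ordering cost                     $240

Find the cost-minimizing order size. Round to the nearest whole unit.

EOQ = √(2DS/H) = √(2 × 33,500 × 240 / 4)
    = √(4,020,000.00) ≈ 2,004.99

2,005 units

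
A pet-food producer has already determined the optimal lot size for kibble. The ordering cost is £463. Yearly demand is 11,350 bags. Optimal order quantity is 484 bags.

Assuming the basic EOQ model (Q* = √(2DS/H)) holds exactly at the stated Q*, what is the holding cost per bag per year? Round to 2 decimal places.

From Q* = √(2DS/H) ⇒ Q*² = 2DS/H.
H = 2DS / Q² = 2 × 11,350 × 463 / 484² = 44.8659

£44.87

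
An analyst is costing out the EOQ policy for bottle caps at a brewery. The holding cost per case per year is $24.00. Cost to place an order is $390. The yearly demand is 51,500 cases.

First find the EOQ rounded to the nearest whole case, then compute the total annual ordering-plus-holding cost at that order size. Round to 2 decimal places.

$31,049.64

EOQ = √(2DS/H) = √(2 × 51,500 × 390 / 24)
    = √(1,673,750.00) ≈ 1,293.73 → Q = 1,294 cases
Annual ordering cost = (D/Q)·S = (51,500/1,294) × 390 = $15,521.64
Annual holding cost  = (Q/2)·H = (1,294/2) × 24 = $15,528.00
Total = $15,521.64 + $15,528.00 = $31,049.64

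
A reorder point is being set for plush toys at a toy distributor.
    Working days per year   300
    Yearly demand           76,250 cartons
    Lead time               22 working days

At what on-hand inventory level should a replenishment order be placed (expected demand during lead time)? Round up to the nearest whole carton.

Daily demand d = 76,250 / 300 = 254.167 cartons/day
Demand during lead time = 254.167 × 22 = 5,591.67
Reorder point = 5,591.67 → round up

5,592 cartons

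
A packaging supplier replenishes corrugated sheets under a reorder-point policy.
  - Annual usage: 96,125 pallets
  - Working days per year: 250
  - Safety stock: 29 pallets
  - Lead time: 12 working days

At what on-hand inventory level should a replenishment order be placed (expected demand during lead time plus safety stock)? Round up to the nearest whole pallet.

Daily demand d = 96,125 / 250 = 384.500 pallets/day
Demand during lead time = 384.500 × 12 = 4,614.00
Reorder point = 4,614.00 + 29 = 4,643.00 → round up

4,643 pallets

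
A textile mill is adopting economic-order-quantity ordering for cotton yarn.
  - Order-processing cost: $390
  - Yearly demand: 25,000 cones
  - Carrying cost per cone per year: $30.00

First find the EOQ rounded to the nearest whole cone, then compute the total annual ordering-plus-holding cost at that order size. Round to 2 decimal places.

Optimal lot size Q* = (2 × 25,000 × $390 / $30)^½ ≈ 806.23 → Q = 806 cones
Orders/yr = 25,000/806 = 31.017; ordering cost = 31.017 × $390 = $12,096.77
Average inventory = 806/2 = 403; holding cost = 403 × $30 = $12,090.00
Total = $12,096.77 + $12,090.00 = $24,186.77

$24,186.77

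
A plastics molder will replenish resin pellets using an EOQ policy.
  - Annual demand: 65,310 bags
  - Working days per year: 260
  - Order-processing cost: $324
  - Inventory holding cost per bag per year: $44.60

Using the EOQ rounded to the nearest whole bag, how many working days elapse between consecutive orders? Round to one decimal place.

3.9 days

Q* = √(2·D·S / H) = √(2·65,310·324 / 44.6) = √948,898.7 ≈ 974.11 → Q = 974 bags
T = Q/D × 260 days = 974/65,310 × 260 = 3.878 days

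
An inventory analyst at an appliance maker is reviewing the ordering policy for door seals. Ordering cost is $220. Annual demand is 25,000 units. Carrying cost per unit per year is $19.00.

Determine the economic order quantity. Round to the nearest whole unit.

Q* = √(2·D·S / H) = √(2·25,000·220 / 19) = √578,947.4 ≈ 760.89

761 units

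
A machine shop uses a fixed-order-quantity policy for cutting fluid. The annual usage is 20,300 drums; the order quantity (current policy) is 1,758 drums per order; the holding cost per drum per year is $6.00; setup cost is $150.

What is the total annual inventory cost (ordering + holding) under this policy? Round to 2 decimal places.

$7,006.08

Annual ordering cost = (D/Q)·S = (20,300/1,758) × 150 = $1,732.08
Annual holding cost  = (Q/2)·H = (1,758/2) × 6 = $5,274.00
Total = $1,732.08 + $5,274.00 = $7,006.08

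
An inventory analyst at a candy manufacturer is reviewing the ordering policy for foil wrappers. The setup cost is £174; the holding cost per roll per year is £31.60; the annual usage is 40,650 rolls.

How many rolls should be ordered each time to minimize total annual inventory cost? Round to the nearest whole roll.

2DS/H = 2·40,650·174/31.6 = 447,664.56
EOQ = √447,664.56 ≈ 669.08

669 rolls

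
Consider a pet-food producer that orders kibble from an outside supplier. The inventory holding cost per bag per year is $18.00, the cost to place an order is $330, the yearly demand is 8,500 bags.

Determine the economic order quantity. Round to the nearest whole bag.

EOQ = √(2DS/H) = √(2 × 8,500 × 330 / 18)
    = √(311,666.67) ≈ 558.27

558 bags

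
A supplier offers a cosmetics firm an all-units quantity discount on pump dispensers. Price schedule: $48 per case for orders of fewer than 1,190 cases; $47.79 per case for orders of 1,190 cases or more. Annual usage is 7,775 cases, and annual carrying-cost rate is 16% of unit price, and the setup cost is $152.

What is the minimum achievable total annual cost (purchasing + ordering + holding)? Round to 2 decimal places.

H₁ = 16%×$48 = $7.6800;  H₂ = 16%×$47.79 = $7.6464
EOQ₁ = √(2×7,775×152/7.6800) = 554.76  (< 1,190, feasible at tier 1)
EOQ₂ = √(2×7,775×152/7.6464) = 555.98  (< 1,190 → use Q = 1,190 at tier-2 price)
TC(tier 1 (EOQ₁), Q≈554.8) = $377,460.57
TC(tier 2, Q≈1,190.0) = $377,109.97
Minimum at tier 2: $377,109.97

$377,109.97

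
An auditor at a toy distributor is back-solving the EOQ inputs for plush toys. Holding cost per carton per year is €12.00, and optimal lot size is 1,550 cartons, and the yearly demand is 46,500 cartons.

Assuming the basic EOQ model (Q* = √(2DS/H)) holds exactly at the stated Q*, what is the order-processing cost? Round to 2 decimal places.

€310.00

Since Q* = (2DS/H)^½, squaring gives Q*²·H = 2DS.
S = Q²H / (2D) = 1,550² × 12 / (2 × 46,500) = 310.0000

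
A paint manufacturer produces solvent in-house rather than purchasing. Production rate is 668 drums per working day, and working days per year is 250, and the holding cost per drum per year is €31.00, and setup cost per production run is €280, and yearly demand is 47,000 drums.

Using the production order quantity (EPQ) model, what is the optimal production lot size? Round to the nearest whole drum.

1,087 drums

d = 47,000/250 = 188.0000 drums/day;  effective holding cost H(1 − d/p) = 31·(1 − 188.0000/668) = 22.27545
Q* = √(2DS / H_eff) = √(2·47,000·280 / 22.27545) ≈ 1,087.00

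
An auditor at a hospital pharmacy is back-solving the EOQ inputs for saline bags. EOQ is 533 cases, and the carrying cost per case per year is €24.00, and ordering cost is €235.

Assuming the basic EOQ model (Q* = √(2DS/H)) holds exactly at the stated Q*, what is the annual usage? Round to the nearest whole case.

From Q* = √(2DS/H) ⇒ Q*² = 2DS/H.
D = Q²H / (2S) = 533² × 24 / (2 × 235) = 14,506.67

14,507 cases per year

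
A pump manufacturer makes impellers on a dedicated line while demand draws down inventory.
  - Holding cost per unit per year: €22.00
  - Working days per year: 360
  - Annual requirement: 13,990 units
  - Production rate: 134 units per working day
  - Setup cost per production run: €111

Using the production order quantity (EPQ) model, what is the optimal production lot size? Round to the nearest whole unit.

446 units

Daily demand d = 13,990/360 = 38.861; p = 134; 1 − d/p = 0.70999
EPQ = √(2DS / (H(1 − d/p)))
    = √(2 × 13,990 × 111 / (22 × 0.70999)) ≈ 445.91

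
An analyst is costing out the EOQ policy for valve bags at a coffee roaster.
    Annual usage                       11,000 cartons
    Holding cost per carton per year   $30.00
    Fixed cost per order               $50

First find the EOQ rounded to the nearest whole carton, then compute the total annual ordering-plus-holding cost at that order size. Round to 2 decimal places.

$5,744.58

Q* = √(2·D·S / H) = √(2·11,000·50 / 30) = √36,666.7 ≈ 191.49 → Q = 191 cartons
Annual ordering cost = (D/Q)·S = (11,000/191) × 50 = $2,879.58
Annual holding cost  = (Q/2)·H = (191/2) × 30 = $2,865.00
Total = $2,879.58 + $2,865.00 = $5,744.58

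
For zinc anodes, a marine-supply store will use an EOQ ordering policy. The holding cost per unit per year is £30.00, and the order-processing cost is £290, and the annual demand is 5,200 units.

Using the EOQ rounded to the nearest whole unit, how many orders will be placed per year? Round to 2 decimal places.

EOQ = √(2DS/H) = √(2 × 5,200 × 290 / 30)
    = √(100,533.33) ≈ 317.07 → Q = 317
N = D/Q = 5,200/317 ≈ 16.404 orders/yr

16.40 orders per year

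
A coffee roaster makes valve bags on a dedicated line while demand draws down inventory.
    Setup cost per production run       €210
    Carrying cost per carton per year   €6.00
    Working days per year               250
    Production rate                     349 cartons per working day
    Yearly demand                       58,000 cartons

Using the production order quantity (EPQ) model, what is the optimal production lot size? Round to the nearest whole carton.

3,480 cartons

d = 58,000/250 = 232.0000 cartons/day;  effective holding cost H(1 − d/p) = 6·(1 − 232.0000/349) = 2.01146
Q* = √(2DS / H_eff) = √(2·58,000·210 / 2.01146) ≈ 3,480.03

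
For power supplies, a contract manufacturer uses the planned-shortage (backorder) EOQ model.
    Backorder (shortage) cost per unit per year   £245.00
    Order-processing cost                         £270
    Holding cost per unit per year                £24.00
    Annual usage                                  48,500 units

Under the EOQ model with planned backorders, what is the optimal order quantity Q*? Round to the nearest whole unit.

Basic EOQ = √(2·48,500·270/24) = 1,044.629
Backorder adjustment √((H+b)/b) = √((24+245)/245) = 1.0478
Q* = 1,044.629 × 1.0478 ≈ 1,094.60

1,095 units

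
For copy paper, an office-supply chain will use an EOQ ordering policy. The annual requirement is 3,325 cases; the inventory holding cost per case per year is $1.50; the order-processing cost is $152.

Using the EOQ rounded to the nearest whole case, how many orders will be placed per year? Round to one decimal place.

4.0 orders per year

Optimal lot size Q* = (2 × 3,325 × $152 / $1.5)^½ ≈ 820.89 → Q = 821
N = D/Q = 3,325/821 ≈ 4.050 orders/yr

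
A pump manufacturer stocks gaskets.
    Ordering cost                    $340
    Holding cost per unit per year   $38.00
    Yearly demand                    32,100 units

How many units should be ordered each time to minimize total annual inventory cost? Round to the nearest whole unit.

EOQ = √(2DS/H) = √(2 × 32,100 × 340 / 38)
    = √(574,421.05) ≈ 757.91

758 units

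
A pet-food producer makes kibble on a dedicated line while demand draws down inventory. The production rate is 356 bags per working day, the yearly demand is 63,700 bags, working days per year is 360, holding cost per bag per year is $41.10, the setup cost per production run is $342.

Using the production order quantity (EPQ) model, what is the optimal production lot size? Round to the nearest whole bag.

d = 63,700/360 = 176.9444 bags/day;  effective holding cost H(1 − d/p) = 41.1·(1 − 176.9444/356) = 20.67186
Q* = √(2DS / H_eff) = √(2·63,700·342 / 20.67186) ≈ 1,451.80

1,452 bags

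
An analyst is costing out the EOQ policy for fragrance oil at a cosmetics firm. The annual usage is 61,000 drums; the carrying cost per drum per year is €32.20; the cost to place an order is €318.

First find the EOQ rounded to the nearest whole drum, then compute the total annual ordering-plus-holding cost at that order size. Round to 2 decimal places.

€35,344.47

Optimal lot size Q* = (2 × 61,000 × €318 / €32.2)^½ ≈ 1,097.65 → Q = 1,098 drums
Ordering: D/Q × S = 61,000/1,098 × €318 = €17,666.67
Holding:  Q/2 × H = 1,098/2 × €32.2 = €17,677.80
Total = €17,666.67 + €17,677.80 = €35,344.47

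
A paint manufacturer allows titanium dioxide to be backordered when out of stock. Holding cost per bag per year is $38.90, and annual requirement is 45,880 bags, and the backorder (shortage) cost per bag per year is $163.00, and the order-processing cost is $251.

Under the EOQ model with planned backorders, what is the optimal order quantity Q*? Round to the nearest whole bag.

Basic EOQ = √(2·45,880·251/38.9) = 769.465
Backorder adjustment √((H+b)/b) = √((38.9+163)/163) = 1.1129
Q* = 769.465 × 1.1129 ≈ 856.37

856 bags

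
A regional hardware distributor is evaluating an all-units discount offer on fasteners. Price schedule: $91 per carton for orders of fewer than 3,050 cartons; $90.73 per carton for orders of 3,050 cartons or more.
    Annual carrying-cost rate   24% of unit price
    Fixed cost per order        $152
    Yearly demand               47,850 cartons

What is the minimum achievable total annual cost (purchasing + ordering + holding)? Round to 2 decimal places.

H₁ = 24%×$91 = $21.8400;  H₂ = 24%×$90.73 = $21.7752
EOQ₁ = √(2×47,850×152/21.8400) = 816.12  (< 3,050, feasible at tier 1)
EOQ₂ = √(2×47,850×152/21.7752) = 817.33  (< 3,050 → use Q = 3,050 at tier-2 price)
TC(tier 1 (EOQ₁), Q≈816.1) = $4,372,173.96
TC(tier 2, Q≈3,050.0) = $4,377,022.34
Minimum at tier 1 (EOQ₁): $4,372,173.96

$4,372,173.96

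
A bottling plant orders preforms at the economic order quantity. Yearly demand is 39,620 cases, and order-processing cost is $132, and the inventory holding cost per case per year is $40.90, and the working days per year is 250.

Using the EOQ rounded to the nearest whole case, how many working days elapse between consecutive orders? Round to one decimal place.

3.2 days

2DS/H = 2·39,620·132/40.9 = 255,737.90
EOQ = √255,737.90 ≈ 505.71 → Q = 506 cases
Cycle time = (working days × Q)/D = (250 × 506) / 39,620 = 3.193 days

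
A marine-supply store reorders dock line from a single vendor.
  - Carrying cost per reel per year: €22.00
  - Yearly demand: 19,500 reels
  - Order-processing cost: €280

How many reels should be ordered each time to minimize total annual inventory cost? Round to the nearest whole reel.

705 reels

Optimal lot size Q* = (2 × 19,500 × €280 / €22)^½ ≈ 704.53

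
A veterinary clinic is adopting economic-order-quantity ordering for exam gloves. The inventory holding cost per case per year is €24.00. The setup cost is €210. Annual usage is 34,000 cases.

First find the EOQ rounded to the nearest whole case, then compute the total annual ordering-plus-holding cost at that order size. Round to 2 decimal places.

Q* = √(2·D·S / H) = √(2·34,000·210 / 24) = √595,000.0 ≈ 771.36 → Q = 771 cases
Ordering: D/Q × S = 34,000/771 × €210 = €9,260.70
Holding:  Q/2 × H = 771/2 × €24 = €9,252.00
Total = €9,260.70 + €9,252.00 = €18,512.70

€18,512.70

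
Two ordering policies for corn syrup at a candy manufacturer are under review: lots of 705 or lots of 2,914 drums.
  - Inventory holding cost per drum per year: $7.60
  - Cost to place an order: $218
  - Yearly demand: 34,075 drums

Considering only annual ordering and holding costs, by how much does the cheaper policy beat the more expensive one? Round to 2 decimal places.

$406.73

Annual cost at Q: ordering D·S/Q plus holding Q·H/2.
TC(705) = (34,075/705)×218 + (705/2)×7.6 = $13,215.67
TC(2,914) = (34,075/2,914)×218 + (2,914/2)×7.6 = $13,622.39
Lots of 705 are cheaper by $406.73.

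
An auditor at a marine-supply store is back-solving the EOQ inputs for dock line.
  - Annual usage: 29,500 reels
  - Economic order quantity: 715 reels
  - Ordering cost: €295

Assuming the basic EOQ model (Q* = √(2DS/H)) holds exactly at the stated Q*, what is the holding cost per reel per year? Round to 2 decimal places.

€34.05

EOQ relation: Q² = 2DS/H, so rearrange for the unknown.
H = 2DS / Q² = 2 × 29,500 × 295 / 715² = 34.0457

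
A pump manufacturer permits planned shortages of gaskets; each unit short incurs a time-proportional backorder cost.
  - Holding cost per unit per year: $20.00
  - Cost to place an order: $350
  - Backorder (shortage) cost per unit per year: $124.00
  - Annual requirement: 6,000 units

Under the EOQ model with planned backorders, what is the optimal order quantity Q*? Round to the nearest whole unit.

494 units

Basic EOQ = √(2·6,000·350/20) = 458.258
Backorder adjustment √((H+b)/b) = √((20+124)/124) = 1.0776
Q* = 458.258 × 1.0776 ≈ 493.83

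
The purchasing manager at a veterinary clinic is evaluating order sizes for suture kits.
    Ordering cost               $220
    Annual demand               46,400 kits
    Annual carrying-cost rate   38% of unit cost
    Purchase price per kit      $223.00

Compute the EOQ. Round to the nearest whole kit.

Carrying cost H = $223 × 38% = $84.7400/kit/yr
Optimal lot size Q* = (2 × 46,400 × $220 / $84.74)^½ ≈ 490.84

491 kits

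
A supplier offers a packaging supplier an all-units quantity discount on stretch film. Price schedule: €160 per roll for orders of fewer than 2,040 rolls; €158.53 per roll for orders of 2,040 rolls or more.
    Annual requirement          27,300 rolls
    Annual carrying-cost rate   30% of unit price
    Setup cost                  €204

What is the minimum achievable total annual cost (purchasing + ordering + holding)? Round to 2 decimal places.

€4,379,109.18

H₁ = 30%×€160 = €48.0000;  H₂ = 30%×€158.53 = €47.5590
EOQ₁ = √(2×27,300×204/48.0000) = 481.72  (< 2,040, feasible at tier 1)
EOQ₂ = √(2×27,300×204/47.5590) = 483.94  (< 2,040 → use Q = 2,040 at tier-2 price)
TC(tier 1 (EOQ₁), Q≈481.7) = €4,391,122.35
TC(tier 2, Q≈2,040.0) = €4,379,109.18
Minimum at tier 2: €4,379,109.18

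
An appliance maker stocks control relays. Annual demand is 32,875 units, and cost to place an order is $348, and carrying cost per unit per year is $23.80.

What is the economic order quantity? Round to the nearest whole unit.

981 units

2DS/H = 2·32,875·348/23.8 = 961,386.55
EOQ = √961,386.55 ≈ 980.50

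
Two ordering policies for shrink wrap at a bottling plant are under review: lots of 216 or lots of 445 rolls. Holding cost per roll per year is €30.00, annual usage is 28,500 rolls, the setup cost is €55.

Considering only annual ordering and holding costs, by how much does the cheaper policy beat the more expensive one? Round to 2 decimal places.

For each Q, cost = (D/Q)·S + (Q/2)·H.
TC(216) = (28,500/216)×55 + (216/2)×30 = €10,496.94
TC(445) = (28,500/445)×55 + (445/2)×30 = €10,197.47
Cheaper: Q = 445.  Difference = €299.47

€299.47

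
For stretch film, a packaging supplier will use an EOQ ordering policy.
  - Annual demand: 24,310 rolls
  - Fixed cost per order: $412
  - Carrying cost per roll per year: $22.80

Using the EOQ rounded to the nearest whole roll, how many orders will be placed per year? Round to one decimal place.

25.9 orders per year

2DS/H = 2·24,310·412/22.8 = 878,571.93
EOQ = √878,571.93 ≈ 937.32 → Q = 937
Orders per year = D/Q = 24,310 / 937 = 25.945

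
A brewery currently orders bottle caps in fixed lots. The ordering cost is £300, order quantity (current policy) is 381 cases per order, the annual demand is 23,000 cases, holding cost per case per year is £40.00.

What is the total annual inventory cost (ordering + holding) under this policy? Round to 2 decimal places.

Orders/yr = 23,000/381 = 60.367; ordering cost = 60.367 × £300 = £18,110.24
Average inventory = 381/2 = 190.5; holding cost = 190.5 × £40 = £7,620.00
Total = £18,110.24 + £7,620.00 = £25,730.24

£25,730.24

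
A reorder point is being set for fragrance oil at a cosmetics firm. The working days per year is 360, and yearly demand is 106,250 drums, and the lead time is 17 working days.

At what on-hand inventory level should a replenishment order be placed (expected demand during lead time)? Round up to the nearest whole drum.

5,018 drums

Daily demand d = 106,250 / 360 = 295.139 drums/day
Demand during lead time = 295.139 × 17 = 5,017.36
Reorder point = 5,017.36 → round up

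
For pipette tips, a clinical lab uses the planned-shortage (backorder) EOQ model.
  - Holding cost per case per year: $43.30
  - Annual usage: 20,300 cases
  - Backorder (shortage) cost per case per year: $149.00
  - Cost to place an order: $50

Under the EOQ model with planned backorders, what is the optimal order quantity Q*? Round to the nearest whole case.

246 cases

Basic EOQ = √(2·20,300·50/43.3) = 216.523
Backorder adjustment √((H+b)/b) = √((43.3+149)/149) = 1.1360
Q* = 216.523 × 1.1360 ≈ 245.98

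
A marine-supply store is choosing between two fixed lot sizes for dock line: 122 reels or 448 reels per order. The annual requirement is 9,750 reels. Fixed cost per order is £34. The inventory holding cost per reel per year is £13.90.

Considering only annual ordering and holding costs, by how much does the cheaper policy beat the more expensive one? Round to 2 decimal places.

Annual cost at Q: ordering D·S/Q plus holding Q·H/2.
TC(122) = (9,750/122)×34 + (122/2)×13.9 = £3,565.11
TC(448) = (9,750/448)×34 + (448/2)×13.9 = £3,853.56
Cheaper: Q = 122.  Difference = £288.44

£288.44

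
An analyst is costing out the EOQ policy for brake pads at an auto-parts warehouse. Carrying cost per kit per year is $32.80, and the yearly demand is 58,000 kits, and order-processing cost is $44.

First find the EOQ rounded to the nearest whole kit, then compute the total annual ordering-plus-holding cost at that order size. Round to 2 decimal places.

$12,938.76

Optimal lot size Q* = (2 × 58,000 × $44 / $32.8)^½ ≈ 394.47 → Q = 394 kits
Annual ordering cost = (D/Q)·S = (58,000/394) × 44 = $6,477.16
Annual holding cost  = (Q/2)·H = (394/2) × 32.8 = $6,461.60
Total = $6,477.16 + $6,461.60 = $12,938.76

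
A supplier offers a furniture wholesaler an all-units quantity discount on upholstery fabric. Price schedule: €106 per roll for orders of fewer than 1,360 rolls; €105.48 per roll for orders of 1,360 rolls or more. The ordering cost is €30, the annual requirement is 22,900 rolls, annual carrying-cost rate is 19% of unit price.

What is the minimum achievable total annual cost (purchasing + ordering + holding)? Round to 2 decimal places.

H₁ = 19%×€106 = €20.1400;  H₂ = 19%×€105.48 = €20.0412
EOQ₁ = √(2×22,900×30/20.1400) = 261.19  (< 1,360, feasible at tier 1)
EOQ₂ = √(2×22,900×30/20.0412) = 261.84  (< 1,360 → use Q = 1,360 at tier-2 price)
TC(tier 1 (EOQ₁), Q≈261.2) = €2,432,660.45
TC(tier 2, Q≈1,360.0) = €2,429,625.16
Minimum at tier 2: €2,429,625.16

€2,429,625.16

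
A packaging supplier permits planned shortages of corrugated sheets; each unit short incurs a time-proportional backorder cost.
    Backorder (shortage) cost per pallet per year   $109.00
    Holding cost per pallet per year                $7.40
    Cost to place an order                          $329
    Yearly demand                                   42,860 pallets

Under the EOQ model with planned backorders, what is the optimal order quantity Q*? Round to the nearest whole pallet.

2,017 pallets

Basic EOQ = √(2·42,860·329/7.4) = 1,952.195
Backorder adjustment √((H+b)/b) = √((7.4+109)/109) = 1.0334
Q* = 1,952.195 × 1.0334 ≈ 2,017.37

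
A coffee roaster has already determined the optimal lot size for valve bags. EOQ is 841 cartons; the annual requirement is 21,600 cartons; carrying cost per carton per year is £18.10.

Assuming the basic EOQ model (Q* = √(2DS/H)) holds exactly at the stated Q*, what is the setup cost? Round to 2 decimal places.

Since Q* = (2DS/H)^½, squaring gives Q*²·H = 2DS.
S = Q²H / (2D) = 841² × 18.1 / (2 × 21,600) = 296.3376

£296.34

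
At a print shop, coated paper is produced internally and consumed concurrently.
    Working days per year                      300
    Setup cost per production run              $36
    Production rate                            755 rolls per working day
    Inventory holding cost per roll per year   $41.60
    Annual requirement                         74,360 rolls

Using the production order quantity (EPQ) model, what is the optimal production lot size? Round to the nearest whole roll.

Daily demand d = 74,360/300 = 247.867; p = 755; 1 − d/p = 0.67170
EPQ = √(2DS / (H(1 − d/p)))
    = √(2 × 74,360 × 36 / (41.6 × 0.67170)) ≈ 437.73

438 rolls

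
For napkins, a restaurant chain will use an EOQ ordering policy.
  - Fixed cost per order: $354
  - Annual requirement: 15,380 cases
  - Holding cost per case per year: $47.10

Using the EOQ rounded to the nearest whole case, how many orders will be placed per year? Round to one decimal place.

Q* = √(2·D·S / H) = √(2·15,380·354 / 47.1) = √231,189.8 ≈ 480.82 → Q = 481
Orders per year = D/Q = 15,380 / 481 = 31.975

32.0 orders per year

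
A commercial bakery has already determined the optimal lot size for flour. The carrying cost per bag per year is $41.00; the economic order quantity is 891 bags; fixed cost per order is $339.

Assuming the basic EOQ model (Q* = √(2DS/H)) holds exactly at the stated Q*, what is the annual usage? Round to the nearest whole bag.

48,008 bags per year

Since Q* = (2DS/H)^½, squaring gives Q*²·H = 2DS.
D = Q²H / (2S) = 891² × 41 / (2 × 339) = 48,007.55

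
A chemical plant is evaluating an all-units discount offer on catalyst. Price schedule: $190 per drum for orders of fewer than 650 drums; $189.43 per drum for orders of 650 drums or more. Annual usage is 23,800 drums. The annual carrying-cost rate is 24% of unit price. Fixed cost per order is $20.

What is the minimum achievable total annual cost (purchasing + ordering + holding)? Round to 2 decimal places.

H₁ = 24%×$190 = $45.6000;  H₂ = 24%×$189.43 = $45.4632
EOQ₁ = √(2×23,800×20/45.6000) = 144.49  (< 650, feasible at tier 1)
EOQ₂ = √(2×23,800×20/45.4632) = 144.71  (< 650 → use Q = 650 at tier-2 price)
TC(tier 1 (EOQ₁), Q≈144.5) = $4,528,588.72
TC(tier 2, Q≈650.0) = $4,523,941.85
Minimum at tier 2: $4,523,941.85

$4,523,941.85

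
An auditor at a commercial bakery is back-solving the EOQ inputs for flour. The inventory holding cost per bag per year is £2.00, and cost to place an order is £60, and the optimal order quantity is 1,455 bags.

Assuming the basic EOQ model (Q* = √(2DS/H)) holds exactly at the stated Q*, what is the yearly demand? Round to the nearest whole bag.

35,284 bags per year

Since Q* = (2DS/H)^½, squaring gives Q*²·H = 2DS.
D = Q²H / (2S) = 1,455² × 2 / (2 × 60) = 35,283.75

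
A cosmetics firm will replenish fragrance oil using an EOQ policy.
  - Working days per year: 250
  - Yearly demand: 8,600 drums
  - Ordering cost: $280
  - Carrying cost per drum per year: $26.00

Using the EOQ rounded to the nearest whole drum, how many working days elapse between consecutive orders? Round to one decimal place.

Optimal lot size Q* = (2 × 8,600 × $280 / $26)^½ ≈ 430.38 → Q = 430 drums
Days between orders = 250 / (D/Q) = 250 / 20.000 ≈ 12.500

12.5 days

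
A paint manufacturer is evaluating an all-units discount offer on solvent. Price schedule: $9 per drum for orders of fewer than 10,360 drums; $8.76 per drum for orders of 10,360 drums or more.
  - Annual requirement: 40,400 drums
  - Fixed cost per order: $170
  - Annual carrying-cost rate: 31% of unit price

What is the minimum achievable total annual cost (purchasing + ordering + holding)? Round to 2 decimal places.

$368,633.74

H₁ = 31%×$9 = $2.7900;  H₂ = 31%×$8.76 = $2.7156
EOQ₁ = √(2×40,400×170/2.7900) = 2,218.85  (< 10,360, feasible at tier 1)
EOQ₂ = √(2×40,400×170/2.7156) = 2,249.04  (< 10,360 → use Q = 10,360 at tier-2 price)
TC(tier 1 (EOQ₁), Q≈2,218.9) = $369,790.59
TC(tier 2, Q≈10,360.0) = $368,633.74
Minimum at tier 2: $368,633.74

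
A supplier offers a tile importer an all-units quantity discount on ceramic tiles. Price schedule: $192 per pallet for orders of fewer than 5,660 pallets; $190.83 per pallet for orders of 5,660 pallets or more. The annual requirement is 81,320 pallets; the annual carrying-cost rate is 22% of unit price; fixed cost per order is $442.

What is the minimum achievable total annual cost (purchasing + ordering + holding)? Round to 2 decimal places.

H₁ = 22%×$192 = $42.2400;  H₂ = 22%×$190.83 = $41.9826
EOQ₁ = √(2×81,320×442/42.2400) = 1,304.56  (< 5,660, feasible at tier 1)
EOQ₂ = √(2×81,320×442/41.9826) = 1,308.55  (< 5,660 → use Q = 5,660 at tier-2 price)
TC(tier 1 (EOQ₁), Q≈1,304.6) = $15,668,544.46
TC(tier 2, Q≈5,660.0) = $15,643,456.79
Minimum at tier 2: $15,643,456.79

$15,643,456.79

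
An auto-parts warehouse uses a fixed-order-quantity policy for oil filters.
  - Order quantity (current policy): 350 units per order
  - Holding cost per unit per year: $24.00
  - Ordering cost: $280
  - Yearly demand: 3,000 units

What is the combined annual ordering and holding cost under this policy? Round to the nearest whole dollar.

$6,600

Annual ordering cost = (D/Q)·S = (3,000/350) × 280 = $2,400.00
Annual holding cost  = (Q/2)·H = (350/2) × 24 = $4,200.00
Total = $2,400.00 + $4,200.00 = $6,600.00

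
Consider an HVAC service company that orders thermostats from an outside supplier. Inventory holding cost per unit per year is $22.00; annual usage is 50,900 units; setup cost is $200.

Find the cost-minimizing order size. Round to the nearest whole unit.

962 units

2DS/H = 2·50,900·200/22 = 925,454.55
EOQ = √925,454.55 ≈ 962.01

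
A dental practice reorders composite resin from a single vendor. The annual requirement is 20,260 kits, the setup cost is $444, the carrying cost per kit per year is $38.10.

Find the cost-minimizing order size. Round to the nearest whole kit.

687 kits

Q* = √(2·D·S / H) = √(2·20,260·444 / 38.1) = √472,201.6 ≈ 687.17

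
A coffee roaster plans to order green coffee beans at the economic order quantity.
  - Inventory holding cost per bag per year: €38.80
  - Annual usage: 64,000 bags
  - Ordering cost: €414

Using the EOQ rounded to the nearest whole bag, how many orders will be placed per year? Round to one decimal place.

EOQ = √(2DS/H) = √(2 × 64,000 × 414 / 38.8)
    = √(1,365,773.20) ≈ 1,168.66 → Q = 1,169
N = D/Q = 64,000/1,169 ≈ 54.748 orders/yr

54.7 orders per year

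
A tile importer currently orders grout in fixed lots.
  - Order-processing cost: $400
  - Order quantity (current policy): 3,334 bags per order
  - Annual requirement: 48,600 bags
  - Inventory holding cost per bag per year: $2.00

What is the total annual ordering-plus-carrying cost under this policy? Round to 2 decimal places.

Ordering: D/Q × S = 48,600/3,334 × $400 = $5,830.83
Holding:  Q/2 × H = 3,334/2 × $2 = $3,334.00
Total = $5,830.83 + $3,334.00 = $9,164.83

$9,164.83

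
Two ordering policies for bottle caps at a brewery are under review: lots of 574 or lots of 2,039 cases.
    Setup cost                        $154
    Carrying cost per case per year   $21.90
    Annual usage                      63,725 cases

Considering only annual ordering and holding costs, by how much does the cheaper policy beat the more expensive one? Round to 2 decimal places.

$3,757.77

For each Q, cost = (D/Q)·S + (Q/2)·H.
TC(574) = (63,725/574)×154 + (574/2)×21.9 = $23,382.25
TC(2,039) = (63,725/2,039)×154 + (2,039/2)×21.9 = $27,140.02
Lots of 574 are cheaper by $3,757.77.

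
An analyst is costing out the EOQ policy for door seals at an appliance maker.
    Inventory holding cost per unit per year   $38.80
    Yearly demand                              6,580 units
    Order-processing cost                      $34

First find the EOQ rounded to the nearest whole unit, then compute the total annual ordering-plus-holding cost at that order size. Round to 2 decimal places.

EOQ = √(2DS/H) = √(2 × 6,580 × 34 / 38.8)
    = √(11,531.96) ≈ 107.39 → Q = 107 units
Ordering: D/Q × S = 6,580/107 × $34 = $2,090.84
Holding:  Q/2 × H = 107/2 × $38.8 = $2,075.80
Total = $2,090.84 + $2,075.80 = $4,166.64

$4,166.64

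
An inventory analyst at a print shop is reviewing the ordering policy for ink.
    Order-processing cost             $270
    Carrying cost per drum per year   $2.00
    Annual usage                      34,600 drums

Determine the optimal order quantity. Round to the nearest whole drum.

2DS/H = 2·34,600·270/2 = 9,342,000.00
EOQ = √9,342,000.00 ≈ 3,056.47

3,056 drums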